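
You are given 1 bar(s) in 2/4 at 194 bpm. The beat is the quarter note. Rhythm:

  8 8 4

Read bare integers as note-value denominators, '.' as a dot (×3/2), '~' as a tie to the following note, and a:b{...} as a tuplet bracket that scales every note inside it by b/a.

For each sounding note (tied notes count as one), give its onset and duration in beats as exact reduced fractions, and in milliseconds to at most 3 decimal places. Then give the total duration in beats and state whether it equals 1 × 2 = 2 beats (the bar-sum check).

1) 0.0ms=0b +154.639ms=1/2b
2) 154.639ms=1/2b +154.639ms=1/2b
3) 309.278ms=1b +309.278ms=1b
Σ=2b of 2 (194bpm 2/4) — PASS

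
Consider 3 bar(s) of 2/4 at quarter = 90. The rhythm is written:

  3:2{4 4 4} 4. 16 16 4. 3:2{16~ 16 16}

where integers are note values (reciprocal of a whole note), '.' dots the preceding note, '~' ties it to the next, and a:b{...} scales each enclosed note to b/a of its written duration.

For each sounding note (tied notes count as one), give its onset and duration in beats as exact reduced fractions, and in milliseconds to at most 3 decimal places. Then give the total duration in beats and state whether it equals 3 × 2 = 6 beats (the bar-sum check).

1) 0.0ms=0b +444.444ms=2/3b
2) 444.444ms=2/3b +444.444ms=2/3b
3) 888.889ms=4/3b +444.444ms=2/3b
4) 1333.333ms=2b +1000.0ms=3/2b
5) 2333.333ms=7/2b +166.667ms=1/4b
6) 2500.0ms=15/4b +166.667ms=1/4b
7) 2666.667ms=4b +1000.0ms=3/2b
8) 3666.667ms=11/2b +222.222ms=1/3b
9) 3888.889ms=35/6b +111.111ms=1/6b
Σ=6b of 6 (90bpm 2/4) — PASS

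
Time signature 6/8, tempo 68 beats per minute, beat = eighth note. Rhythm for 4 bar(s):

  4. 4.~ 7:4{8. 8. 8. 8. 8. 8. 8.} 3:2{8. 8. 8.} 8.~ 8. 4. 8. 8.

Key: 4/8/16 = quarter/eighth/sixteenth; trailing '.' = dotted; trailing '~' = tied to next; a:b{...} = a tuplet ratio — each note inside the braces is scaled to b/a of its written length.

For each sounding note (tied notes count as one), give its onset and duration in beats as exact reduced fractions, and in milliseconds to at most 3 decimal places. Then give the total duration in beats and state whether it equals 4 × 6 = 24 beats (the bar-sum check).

1) 0.0ms=0b +2647.059ms=3b
2) 2647.059ms=3b +3403.361ms=27/7b
3) 6050.42ms=48/7b +756.303ms=6/7b
4) 6806.723ms=54/7b +756.303ms=6/7b
5) 7563.025ms=60/7b +756.303ms=6/7b
6) 8319.328ms=66/7b +756.303ms=6/7b
7) 9075.63ms=72/7b +756.303ms=6/7b
8) 9831.933ms=78/7b +756.303ms=6/7b
9) 10588.235ms=12b +882.353ms=1b
10) 11470.588ms=13b +882.353ms=1b
11) 12352.941ms=14b +882.353ms=1b
12) 13235.294ms=15b +2647.059ms=3b
13) 15882.353ms=18b +2647.059ms=3b
14) 18529.412ms=21b +1323.529ms=3/2b
15) 19852.941ms=45/2b +1323.529ms=3/2b
Σ=24b of 24 (68bpm 6/8) — PASS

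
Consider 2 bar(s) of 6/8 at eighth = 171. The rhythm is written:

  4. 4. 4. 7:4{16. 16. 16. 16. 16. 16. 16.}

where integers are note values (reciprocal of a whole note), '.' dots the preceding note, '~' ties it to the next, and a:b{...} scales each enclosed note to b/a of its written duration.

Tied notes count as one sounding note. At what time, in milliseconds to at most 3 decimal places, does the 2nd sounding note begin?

1. 0.0ms @ 0 + 1052.632ms (3)
2. 1052.632ms @ 3 + 1052.632ms (3)
3. 2105.263ms @ 6 + 1052.632ms (3)
4. 3157.895ms @ 9 + 150.376ms (3/7)
5. 3308.271ms @ 66/7 + 150.376ms (3/7)
6. 3458.647ms @ 69/7 + 150.376ms (3/7)
7. 3609.023ms @ 72/7 + 150.376ms (3/7)
8. 3759.398ms @ 75/7 + 150.376ms (3/7)
9. 3909.774ms @ 78/7 + 150.376ms (3/7)
10. 4060.15ms @ 81/7 + 150.376ms (3/7)

note 2 onset = 3b = 1052.632ms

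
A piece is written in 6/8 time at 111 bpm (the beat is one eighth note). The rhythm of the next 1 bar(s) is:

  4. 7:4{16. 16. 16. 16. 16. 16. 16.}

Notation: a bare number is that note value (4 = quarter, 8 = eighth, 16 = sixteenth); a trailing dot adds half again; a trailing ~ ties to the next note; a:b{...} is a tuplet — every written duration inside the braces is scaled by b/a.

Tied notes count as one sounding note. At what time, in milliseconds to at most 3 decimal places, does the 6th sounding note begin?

note 6 onset = 33/7b = 2548.263ms

1. 0.0ms @ 0 + 1621.622ms (3)
2. 1621.622ms @ 3 + 231.66ms (3/7)
3. 1853.282ms @ 24/7 + 231.66ms (3/7)
4. 2084.942ms @ 27/7 + 231.66ms (3/7)
5. 2316.602ms @ 30/7 + 231.66ms (3/7)
6. 2548.263ms @ 33/7 + 231.66ms (3/7)
7. 2779.923ms @ 36/7 + 231.66ms (3/7)
8. 3011.583ms @ 39/7 + 231.66ms (3/7)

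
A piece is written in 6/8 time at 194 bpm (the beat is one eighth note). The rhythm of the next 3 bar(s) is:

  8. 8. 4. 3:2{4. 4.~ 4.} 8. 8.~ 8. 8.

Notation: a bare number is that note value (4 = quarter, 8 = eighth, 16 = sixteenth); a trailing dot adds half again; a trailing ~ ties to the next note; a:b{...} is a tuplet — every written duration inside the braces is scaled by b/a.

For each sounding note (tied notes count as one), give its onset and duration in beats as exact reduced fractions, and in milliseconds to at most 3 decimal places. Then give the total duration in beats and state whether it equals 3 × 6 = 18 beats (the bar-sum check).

1) 0.0ms=0b +463.918ms=3/2b
2) 463.918ms=3/2b +463.918ms=3/2b
3) 927.835ms=3b +927.835ms=3b
4) 1855.67ms=6b +618.557ms=2b
5) 2474.227ms=8b +1237.113ms=4b
6) 3711.34ms=12b +463.918ms=3/2b
7) 4175.258ms=27/2b +927.835ms=3b
8) 5103.093ms=33/2b +463.918ms=3/2b
Σ=18b of 18 (194bpm 6/8) — PASS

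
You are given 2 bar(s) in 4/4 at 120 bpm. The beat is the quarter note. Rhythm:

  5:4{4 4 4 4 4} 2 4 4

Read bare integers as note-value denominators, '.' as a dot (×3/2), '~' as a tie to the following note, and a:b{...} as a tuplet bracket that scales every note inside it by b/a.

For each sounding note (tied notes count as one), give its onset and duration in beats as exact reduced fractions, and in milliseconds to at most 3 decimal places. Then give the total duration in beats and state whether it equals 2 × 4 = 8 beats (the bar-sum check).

1) 0.0ms=0b +400.0ms=4/5b
2) 400.0ms=4/5b +400.0ms=4/5b
3) 800.0ms=8/5b +400.0ms=4/5b
4) 1200.0ms=12/5b +400.0ms=4/5b
5) 1600.0ms=16/5b +400.0ms=4/5b
6) 2000.0ms=4b +1000.0ms=2b
7) 3000.0ms=6b +500.0ms=1b
8) 3500.0ms=7b +500.0ms=1b
Σ=8b of 8 (120bpm 4/4) — PASS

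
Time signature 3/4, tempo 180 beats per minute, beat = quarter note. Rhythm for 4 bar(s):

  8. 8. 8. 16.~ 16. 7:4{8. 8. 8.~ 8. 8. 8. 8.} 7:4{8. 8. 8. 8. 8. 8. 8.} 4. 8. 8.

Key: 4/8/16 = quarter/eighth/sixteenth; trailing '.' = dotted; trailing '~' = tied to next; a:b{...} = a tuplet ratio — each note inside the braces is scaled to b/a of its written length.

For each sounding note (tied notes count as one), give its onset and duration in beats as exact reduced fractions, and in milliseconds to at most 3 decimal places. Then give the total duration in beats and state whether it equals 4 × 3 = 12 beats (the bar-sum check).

1) 0.0ms=0b +250.0ms=3/4b
2) 250.0ms=3/4b +250.0ms=3/4b
3) 500.0ms=3/2b +250.0ms=3/4b
4) 750.0ms=9/4b +250.0ms=3/4b
5) 1000.0ms=3b +142.857ms=3/7b
6) 1142.857ms=24/7b +142.857ms=3/7b
7) 1285.714ms=27/7b +285.714ms=6/7b
8) 1571.429ms=33/7b +142.857ms=3/7b
9) 1714.286ms=36/7b +142.857ms=3/7b
10) 1857.143ms=39/7b +142.857ms=3/7b
11) 2000.0ms=6b +142.857ms=3/7b
12) 2142.857ms=45/7b +142.857ms=3/7b
13) 2285.714ms=48/7b +142.857ms=3/7b
14) 2428.571ms=51/7b +142.857ms=3/7b
15) 2571.429ms=54/7b +142.857ms=3/7b
16) 2714.286ms=57/7b +142.857ms=3/7b
17) 2857.143ms=60/7b +142.857ms=3/7b
18) 3000.0ms=9b +500.0ms=3/2b
19) 3500.0ms=21/2b +250.0ms=3/4b
20) 3750.0ms=45/4b +250.0ms=3/4b
Σ=12b of 12 (180bpm 3/4) — PASS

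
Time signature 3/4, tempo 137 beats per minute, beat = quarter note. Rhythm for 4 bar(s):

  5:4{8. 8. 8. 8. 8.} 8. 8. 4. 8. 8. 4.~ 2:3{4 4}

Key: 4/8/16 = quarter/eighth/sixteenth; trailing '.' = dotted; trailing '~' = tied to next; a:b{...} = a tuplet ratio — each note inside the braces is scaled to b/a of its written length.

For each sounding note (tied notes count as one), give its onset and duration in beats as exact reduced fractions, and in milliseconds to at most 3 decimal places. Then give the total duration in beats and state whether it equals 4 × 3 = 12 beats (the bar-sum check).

1) 0.0ms=0b +262.774ms=3/5b
2) 262.774ms=3/5b +262.774ms=3/5b
3) 525.547ms=6/5b +262.774ms=3/5b
4) 788.321ms=9/5b +262.774ms=3/5b
5) 1051.095ms=12/5b +262.774ms=3/5b
6) 1313.869ms=3b +328.467ms=3/4b
7) 1642.336ms=15/4b +328.467ms=3/4b
8) 1970.803ms=9/2b +656.934ms=3/2b
9) 2627.737ms=6b +328.467ms=3/4b
10) 2956.204ms=27/4b +328.467ms=3/4b
11) 3284.672ms=15/2b +1313.869ms=3b
12) 4598.54ms=21/2b +656.934ms=3/2b
Σ=12b of 12 (137bpm 3/4) — PASS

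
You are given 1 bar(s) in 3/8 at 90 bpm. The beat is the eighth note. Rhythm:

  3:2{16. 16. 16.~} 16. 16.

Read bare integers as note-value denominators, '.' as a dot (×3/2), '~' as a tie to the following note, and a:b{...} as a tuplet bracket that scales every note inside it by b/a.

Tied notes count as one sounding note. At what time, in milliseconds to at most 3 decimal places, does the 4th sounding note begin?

note 4 onset = 9/4b = 1500.0ms

1. 0.0ms @ 0 + 333.333ms (1/2)
2. 333.333ms @ 1/2 + 333.333ms (1/2)
3. 666.667ms @ 1 + 833.333ms (5/4)
4. 1500.0ms @ 9/4 + 500.0ms (3/4)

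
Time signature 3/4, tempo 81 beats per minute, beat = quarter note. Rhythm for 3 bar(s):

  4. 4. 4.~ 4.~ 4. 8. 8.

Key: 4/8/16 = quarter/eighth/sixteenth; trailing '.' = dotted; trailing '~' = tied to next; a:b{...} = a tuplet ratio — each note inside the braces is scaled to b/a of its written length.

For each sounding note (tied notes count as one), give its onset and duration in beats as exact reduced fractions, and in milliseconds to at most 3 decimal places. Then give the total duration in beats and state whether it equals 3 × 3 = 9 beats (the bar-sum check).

1) 0.0ms=0b +1111.111ms=3/2b
2) 1111.111ms=3/2b +1111.111ms=3/2b
3) 2222.222ms=3b +3333.333ms=9/2b
4) 5555.556ms=15/2b +555.556ms=3/4b
5) 6111.111ms=33/4b +555.556ms=3/4b
Σ=9b of 9 (81bpm 3/4) — PASS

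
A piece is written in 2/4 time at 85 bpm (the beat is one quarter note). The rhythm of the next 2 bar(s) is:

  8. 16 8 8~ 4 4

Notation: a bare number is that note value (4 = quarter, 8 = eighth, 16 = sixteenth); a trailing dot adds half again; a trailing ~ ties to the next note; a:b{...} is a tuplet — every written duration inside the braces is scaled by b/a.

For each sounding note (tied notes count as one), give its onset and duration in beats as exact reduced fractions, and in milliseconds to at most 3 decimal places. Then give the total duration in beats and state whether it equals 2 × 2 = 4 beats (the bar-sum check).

1) 0.0ms=0b +529.412ms=3/4b
2) 529.412ms=3/4b +176.471ms=1/4b
3) 705.882ms=1b +352.941ms=1/2b
4) 1058.824ms=3/2b +1058.824ms=3/2b
5) 2117.647ms=3b +705.882ms=1b
Σ=4b of 4 (85bpm 2/4) — PASS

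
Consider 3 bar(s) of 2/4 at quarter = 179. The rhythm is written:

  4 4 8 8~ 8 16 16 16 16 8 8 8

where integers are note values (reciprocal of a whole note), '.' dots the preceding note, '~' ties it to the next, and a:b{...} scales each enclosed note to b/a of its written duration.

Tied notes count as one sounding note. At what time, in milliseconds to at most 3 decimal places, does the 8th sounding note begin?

1. 0.0ms @ 0 + 335.196ms (1)
2. 335.196ms @ 1 + 335.196ms (1)
3. 670.391ms @ 2 + 167.598ms (1/2)
4. 837.989ms @ 5/2 + 335.196ms (1)
5. 1173.184ms @ 7/2 + 83.799ms (1/4)
6. 1256.983ms @ 15/4 + 83.799ms (1/4)
7. 1340.782ms @ 4 + 83.799ms (1/4)
8. 1424.581ms @ 17/4 + 83.799ms (1/4)
9. 1508.38ms @ 9/2 + 167.598ms (1/2)
10. 1675.978ms @ 5 + 167.598ms (1/2)
11. 1843.575ms @ 11/2 + 167.598ms (1/2)

note 8 onset = 17/4b = 1424.581ms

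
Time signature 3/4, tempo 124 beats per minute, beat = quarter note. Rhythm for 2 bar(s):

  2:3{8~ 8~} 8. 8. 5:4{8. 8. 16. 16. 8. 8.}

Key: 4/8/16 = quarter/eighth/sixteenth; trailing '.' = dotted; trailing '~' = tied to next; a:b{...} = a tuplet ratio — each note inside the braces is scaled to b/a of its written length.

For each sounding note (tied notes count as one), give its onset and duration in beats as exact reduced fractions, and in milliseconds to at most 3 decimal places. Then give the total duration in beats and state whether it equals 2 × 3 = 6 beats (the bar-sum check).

1) 0.0ms=0b +1088.71ms=9/4b
2) 1088.71ms=9/4b +362.903ms=3/4b
3) 1451.613ms=3b +290.323ms=3/5b
4) 1741.935ms=18/5b +290.323ms=3/5b
5) 2032.258ms=21/5b +145.161ms=3/10b
6) 2177.419ms=9/2b +145.161ms=3/10b
7) 2322.581ms=24/5b +290.323ms=3/5b
8) 2612.903ms=27/5b +290.323ms=3/5b
Σ=6b of 6 (124bpm 3/4) — PASS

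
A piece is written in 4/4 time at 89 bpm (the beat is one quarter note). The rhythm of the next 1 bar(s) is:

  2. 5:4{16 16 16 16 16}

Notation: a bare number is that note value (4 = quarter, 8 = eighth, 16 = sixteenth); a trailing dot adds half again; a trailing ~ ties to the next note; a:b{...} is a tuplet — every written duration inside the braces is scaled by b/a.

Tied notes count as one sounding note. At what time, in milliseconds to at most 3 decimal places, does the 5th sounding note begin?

1. 0.0ms @ 0 + 2022.472ms (3)
2. 2022.472ms @ 3 + 134.831ms (1/5)
3. 2157.303ms @ 16/5 + 134.831ms (1/5)
4. 2292.135ms @ 17/5 + 134.831ms (1/5)
5. 2426.966ms @ 18/5 + 134.831ms (1/5)
6. 2561.798ms @ 19/5 + 134.831ms (1/5)

note 5 onset = 18/5b = 2426.966ms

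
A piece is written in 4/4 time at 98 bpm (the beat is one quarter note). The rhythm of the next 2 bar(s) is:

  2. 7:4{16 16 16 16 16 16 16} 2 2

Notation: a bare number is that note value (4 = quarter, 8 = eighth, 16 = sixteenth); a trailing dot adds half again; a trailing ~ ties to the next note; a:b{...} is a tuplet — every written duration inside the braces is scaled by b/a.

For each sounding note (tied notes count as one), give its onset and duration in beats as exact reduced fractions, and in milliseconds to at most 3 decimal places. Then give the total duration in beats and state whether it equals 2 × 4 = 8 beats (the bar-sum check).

1) 0.0ms=0b +1836.735ms=3b
2) 1836.735ms=3b +87.464ms=1/7b
3) 1924.198ms=22/7b +87.464ms=1/7b
4) 2011.662ms=23/7b +87.464ms=1/7b
5) 2099.125ms=24/7b +87.464ms=1/7b
6) 2186.589ms=25/7b +87.464ms=1/7b
7) 2274.052ms=26/7b +87.464ms=1/7b
8) 2361.516ms=27/7b +87.464ms=1/7b
9) 2448.98ms=4b +1224.49ms=2b
10) 3673.469ms=6b +1224.49ms=2b
Σ=8b of 8 (98bpm 4/4) — PASS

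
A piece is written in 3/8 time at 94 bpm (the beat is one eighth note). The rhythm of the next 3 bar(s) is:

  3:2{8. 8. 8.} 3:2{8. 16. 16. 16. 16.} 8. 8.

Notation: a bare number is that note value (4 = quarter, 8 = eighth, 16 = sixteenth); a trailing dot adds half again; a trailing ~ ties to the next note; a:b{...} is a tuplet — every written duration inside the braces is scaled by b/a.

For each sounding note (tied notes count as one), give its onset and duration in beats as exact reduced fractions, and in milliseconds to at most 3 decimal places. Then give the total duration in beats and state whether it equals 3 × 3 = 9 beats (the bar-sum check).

1) 0.0ms=0b +638.298ms=1b
2) 638.298ms=1b +638.298ms=1b
3) 1276.596ms=2b +638.298ms=1b
4) 1914.894ms=3b +638.298ms=1b
5) 2553.191ms=4b +319.149ms=1/2b
6) 2872.34ms=9/2b +319.149ms=1/2b
7) 3191.489ms=5b +319.149ms=1/2b
8) 3510.638ms=11/2b +319.149ms=1/2b
9) 3829.787ms=6b +957.447ms=3/2b
10) 4787.234ms=15/2b +957.447ms=3/2b
Σ=9b of 9 (94bpm 3/8) — PASS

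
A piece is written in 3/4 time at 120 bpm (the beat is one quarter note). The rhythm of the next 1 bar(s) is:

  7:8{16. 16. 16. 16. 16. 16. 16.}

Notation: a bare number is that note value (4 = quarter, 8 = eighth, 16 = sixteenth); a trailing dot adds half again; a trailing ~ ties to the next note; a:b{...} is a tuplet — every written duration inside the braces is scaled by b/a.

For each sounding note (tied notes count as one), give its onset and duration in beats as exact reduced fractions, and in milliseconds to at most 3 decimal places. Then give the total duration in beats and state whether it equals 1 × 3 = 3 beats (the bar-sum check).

1) 0.0ms=0b +214.286ms=3/7b
2) 214.286ms=3/7b +214.286ms=3/7b
3) 428.571ms=6/7b +214.286ms=3/7b
4) 642.857ms=9/7b +214.286ms=3/7b
5) 857.143ms=12/7b +214.286ms=3/7b
6) 1071.429ms=15/7b +214.286ms=3/7b
7) 1285.714ms=18/7b +214.286ms=3/7b
Σ=3b of 3 (120bpm 3/4) — PASS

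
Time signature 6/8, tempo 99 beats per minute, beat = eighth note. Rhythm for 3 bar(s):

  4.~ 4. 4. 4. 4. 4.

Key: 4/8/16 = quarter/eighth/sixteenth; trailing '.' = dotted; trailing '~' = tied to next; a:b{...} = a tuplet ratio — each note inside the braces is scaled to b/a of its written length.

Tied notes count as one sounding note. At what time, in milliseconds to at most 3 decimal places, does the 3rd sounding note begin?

1. 0.0ms @ 0 + 3636.364ms (6)
2. 3636.364ms @ 6 + 1818.182ms (3)
3. 5454.545ms @ 9 + 1818.182ms (3)
4. 7272.727ms @ 12 + 1818.182ms (3)
5. 9090.909ms @ 15 + 1818.182ms (3)

note 3 onset = 9b = 5454.545ms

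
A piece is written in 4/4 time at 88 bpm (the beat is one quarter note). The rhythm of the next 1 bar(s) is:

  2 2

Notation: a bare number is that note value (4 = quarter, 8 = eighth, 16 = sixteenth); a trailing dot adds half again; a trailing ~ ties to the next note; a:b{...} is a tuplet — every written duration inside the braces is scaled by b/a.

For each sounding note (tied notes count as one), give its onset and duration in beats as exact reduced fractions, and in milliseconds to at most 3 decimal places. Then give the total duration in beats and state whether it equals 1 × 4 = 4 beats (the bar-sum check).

1) 0.0ms=0b +1363.636ms=2b
2) 1363.636ms=2b +1363.636ms=2b
Σ=4b of 4 (88bpm 4/4) — PASS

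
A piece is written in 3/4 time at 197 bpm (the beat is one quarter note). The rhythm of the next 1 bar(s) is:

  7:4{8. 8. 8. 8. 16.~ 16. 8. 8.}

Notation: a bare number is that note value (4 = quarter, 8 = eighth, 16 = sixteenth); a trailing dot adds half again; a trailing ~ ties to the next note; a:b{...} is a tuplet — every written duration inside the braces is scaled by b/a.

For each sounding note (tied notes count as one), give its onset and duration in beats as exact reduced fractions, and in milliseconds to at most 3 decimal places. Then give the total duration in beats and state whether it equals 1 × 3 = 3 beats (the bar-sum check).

1) 0.0ms=0b +130.529ms=3/7b
2) 130.529ms=3/7b +130.529ms=3/7b
3) 261.059ms=6/7b +130.529ms=3/7b
4) 391.588ms=9/7b +130.529ms=3/7b
5) 522.117ms=12/7b +130.529ms=3/7b
6) 652.647ms=15/7b +130.529ms=3/7b
7) 783.176ms=18/7b +130.529ms=3/7b
Σ=3b of 3 (197bpm 3/4) — PASS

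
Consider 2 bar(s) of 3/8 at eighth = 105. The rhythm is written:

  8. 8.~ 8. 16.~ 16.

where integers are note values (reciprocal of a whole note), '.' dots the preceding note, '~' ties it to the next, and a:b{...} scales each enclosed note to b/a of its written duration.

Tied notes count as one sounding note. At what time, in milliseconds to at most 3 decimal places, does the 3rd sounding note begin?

note 3 onset = 9/2b = 2571.429ms

1. 0.0ms @ 0 + 857.143ms (3/2)
2. 857.143ms @ 3/2 + 1714.286ms (3)
3. 2571.429ms @ 9/2 + 857.143ms (3/2)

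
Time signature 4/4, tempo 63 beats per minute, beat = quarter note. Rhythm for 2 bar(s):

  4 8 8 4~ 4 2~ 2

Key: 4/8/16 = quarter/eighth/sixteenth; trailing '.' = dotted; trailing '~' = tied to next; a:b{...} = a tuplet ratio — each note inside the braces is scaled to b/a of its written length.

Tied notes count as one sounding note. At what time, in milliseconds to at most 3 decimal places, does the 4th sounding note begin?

1. 0.0ms @ 0 + 952.381ms (1)
2. 952.381ms @ 1 + 476.19ms (1/2)
3. 1428.571ms @ 3/2 + 476.19ms (1/2)
4. 1904.762ms @ 2 + 1904.762ms (2)
5. 3809.524ms @ 4 + 3809.524ms (4)

note 4 onset = 2b = 1904.762ms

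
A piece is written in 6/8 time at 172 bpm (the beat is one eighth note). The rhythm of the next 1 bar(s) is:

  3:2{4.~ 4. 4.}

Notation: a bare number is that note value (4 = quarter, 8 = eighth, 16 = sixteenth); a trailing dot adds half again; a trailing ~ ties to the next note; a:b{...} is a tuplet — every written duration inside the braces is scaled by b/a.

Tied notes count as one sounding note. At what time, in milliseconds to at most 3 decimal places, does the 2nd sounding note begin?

note 2 onset = 4b = 1395.349ms

1. 0.0ms @ 0 + 1395.349ms (4)
2. 1395.349ms @ 4 + 697.674ms (2)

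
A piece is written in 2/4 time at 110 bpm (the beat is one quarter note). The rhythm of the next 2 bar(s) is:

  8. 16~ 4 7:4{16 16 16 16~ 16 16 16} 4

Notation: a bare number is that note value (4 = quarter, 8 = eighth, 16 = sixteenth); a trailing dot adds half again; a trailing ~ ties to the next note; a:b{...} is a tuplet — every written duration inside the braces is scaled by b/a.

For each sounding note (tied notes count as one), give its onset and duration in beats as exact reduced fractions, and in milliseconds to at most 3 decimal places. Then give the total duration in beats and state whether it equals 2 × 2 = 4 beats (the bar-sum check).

1) 0.0ms=0b +409.091ms=3/4b
2) 409.091ms=3/4b +681.818ms=5/4b
3) 1090.909ms=2b +77.922ms=1/7b
4) 1168.831ms=15/7b +77.922ms=1/7b
5) 1246.753ms=16/7b +77.922ms=1/7b
6) 1324.675ms=17/7b +155.844ms=2/7b
7) 1480.519ms=19/7b +77.922ms=1/7b
8) 1558.442ms=20/7b +77.922ms=1/7b
9) 1636.364ms=3b +545.455ms=1b
Σ=4b of 4 (110bpm 2/4) — PASS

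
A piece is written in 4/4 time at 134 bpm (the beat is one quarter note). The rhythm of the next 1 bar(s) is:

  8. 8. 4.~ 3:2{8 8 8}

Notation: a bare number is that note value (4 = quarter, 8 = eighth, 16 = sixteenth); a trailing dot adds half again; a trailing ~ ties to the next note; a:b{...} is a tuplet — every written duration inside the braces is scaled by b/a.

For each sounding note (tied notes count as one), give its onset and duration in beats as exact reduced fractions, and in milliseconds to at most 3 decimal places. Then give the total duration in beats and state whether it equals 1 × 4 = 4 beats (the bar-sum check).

1) 0.0ms=0b +335.821ms=3/4b
2) 335.821ms=3/4b +335.821ms=3/4b
3) 671.642ms=3/2b +820.896ms=11/6b
4) 1492.537ms=10/3b +149.254ms=1/3b
5) 1641.791ms=11/3b +149.254ms=1/3b
Σ=4b of 4 (134bpm 4/4) — PASS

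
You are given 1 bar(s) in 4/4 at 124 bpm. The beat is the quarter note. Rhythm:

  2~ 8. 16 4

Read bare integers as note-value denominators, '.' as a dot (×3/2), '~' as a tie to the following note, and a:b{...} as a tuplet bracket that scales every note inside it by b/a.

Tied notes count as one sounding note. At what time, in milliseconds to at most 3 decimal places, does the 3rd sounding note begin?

1. 0.0ms @ 0 + 1330.645ms (11/4)
2. 1330.645ms @ 11/4 + 120.968ms (1/4)
3. 1451.613ms @ 3 + 483.871ms (1)

note 3 onset = 3b = 1451.613ms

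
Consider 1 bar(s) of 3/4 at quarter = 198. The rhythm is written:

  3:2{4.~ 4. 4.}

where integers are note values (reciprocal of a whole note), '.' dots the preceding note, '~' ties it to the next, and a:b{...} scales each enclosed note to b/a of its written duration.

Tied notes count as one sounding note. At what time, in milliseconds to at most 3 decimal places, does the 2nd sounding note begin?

note 2 onset = 2b = 606.061ms

1. 0.0ms @ 0 + 606.061ms (2)
2. 606.061ms @ 2 + 303.03ms (1)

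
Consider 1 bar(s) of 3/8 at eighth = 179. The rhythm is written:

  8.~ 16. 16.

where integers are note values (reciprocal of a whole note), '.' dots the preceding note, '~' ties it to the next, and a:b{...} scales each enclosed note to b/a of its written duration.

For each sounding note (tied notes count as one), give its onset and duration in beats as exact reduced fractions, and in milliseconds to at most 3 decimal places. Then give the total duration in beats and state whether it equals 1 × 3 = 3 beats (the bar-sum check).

1) 0.0ms=0b +754.19ms=9/4b
2) 754.19ms=9/4b +251.397ms=3/4b
Σ=3b of 3 (179bpm 3/8) — PASS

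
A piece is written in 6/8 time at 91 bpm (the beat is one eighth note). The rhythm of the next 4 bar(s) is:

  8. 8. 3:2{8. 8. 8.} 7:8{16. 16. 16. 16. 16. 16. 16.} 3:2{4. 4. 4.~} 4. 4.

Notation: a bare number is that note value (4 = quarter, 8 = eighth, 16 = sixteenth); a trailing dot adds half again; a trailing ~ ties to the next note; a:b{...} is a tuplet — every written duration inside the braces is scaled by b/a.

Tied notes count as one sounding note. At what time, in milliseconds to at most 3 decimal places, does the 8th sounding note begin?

note 8 onset = 54/7b = 5086.342ms

1. 0.0ms @ 0 + 989.011ms (3/2)
2. 989.011ms @ 3/2 + 989.011ms (3/2)
3. 1978.022ms @ 3 + 659.341ms (1)
4. 2637.363ms @ 4 + 659.341ms (1)
5. 3296.703ms @ 5 + 659.341ms (1)
6. 3956.044ms @ 6 + 565.149ms (6/7)
7. 4521.193ms @ 48/7 + 565.149ms (6/7)
8. 5086.342ms @ 54/7 + 565.149ms (6/7)
9. 5651.491ms @ 60/7 + 565.149ms (6/7)
10. 6216.641ms @ 66/7 + 565.149ms (6/7)
11. 6781.79ms @ 72/7 + 565.149ms (6/7)
12. 7346.939ms @ 78/7 + 565.149ms (6/7)
13. 7912.088ms @ 12 + 1318.681ms (2)
14. 9230.769ms @ 14 + 1318.681ms (2)
15. 10549.451ms @ 16 + 3296.703ms (5)
16. 13846.154ms @ 21 + 1978.022ms (3)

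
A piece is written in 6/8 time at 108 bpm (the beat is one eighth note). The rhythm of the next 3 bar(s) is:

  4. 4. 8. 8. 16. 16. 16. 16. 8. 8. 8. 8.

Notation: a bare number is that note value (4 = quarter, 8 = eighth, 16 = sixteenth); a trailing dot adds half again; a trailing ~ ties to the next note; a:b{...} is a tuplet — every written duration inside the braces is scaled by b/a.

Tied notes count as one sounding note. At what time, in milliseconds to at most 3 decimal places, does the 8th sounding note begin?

1. 0.0ms @ 0 + 1666.667ms (3)
2. 1666.667ms @ 3 + 1666.667ms (3)
3. 3333.333ms @ 6 + 833.333ms (3/2)
4. 4166.667ms @ 15/2 + 833.333ms (3/2)
5. 5000.0ms @ 9 + 416.667ms (3/4)
6. 5416.667ms @ 39/4 + 416.667ms (3/4)
7. 5833.333ms @ 21/2 + 416.667ms (3/4)
8. 6250.0ms @ 45/4 + 416.667ms (3/4)
9. 6666.667ms @ 12 + 833.333ms (3/2)
10. 7500.0ms @ 27/2 + 833.333ms (3/2)
11. 8333.333ms @ 15 + 833.333ms (3/2)
12. 9166.667ms @ 33/2 + 833.333ms (3/2)

note 8 onset = 45/4b = 6250.0ms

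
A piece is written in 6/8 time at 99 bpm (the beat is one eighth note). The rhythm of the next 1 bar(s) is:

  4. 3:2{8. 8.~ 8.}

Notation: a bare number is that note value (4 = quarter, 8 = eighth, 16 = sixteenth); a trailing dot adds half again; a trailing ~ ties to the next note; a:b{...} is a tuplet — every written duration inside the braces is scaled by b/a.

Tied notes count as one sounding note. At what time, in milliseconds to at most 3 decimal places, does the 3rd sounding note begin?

note 3 onset = 4b = 2424.242ms

1. 0.0ms @ 0 + 1818.182ms (3)
2. 1818.182ms @ 3 + 606.061ms (1)
3. 2424.242ms @ 4 + 1212.121ms (2)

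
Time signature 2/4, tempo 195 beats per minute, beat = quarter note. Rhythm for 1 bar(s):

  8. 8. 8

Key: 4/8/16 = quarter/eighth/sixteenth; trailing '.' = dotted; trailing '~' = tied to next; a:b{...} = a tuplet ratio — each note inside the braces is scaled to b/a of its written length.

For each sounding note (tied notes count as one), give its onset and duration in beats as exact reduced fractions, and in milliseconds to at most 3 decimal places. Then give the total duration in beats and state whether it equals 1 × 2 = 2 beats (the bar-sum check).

1) 0.0ms=0b +230.769ms=3/4b
2) 230.769ms=3/4b +230.769ms=3/4b
3) 461.538ms=3/2b +153.846ms=1/2b
Σ=2b of 2 (195bpm 2/4) — PASS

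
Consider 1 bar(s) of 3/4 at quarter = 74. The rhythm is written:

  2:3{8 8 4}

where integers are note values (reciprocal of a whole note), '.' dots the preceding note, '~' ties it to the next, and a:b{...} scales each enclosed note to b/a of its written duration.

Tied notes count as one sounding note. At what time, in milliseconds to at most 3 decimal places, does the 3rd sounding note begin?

note 3 onset = 3/2b = 1216.216ms

1. 0.0ms @ 0 + 608.108ms (3/4)
2. 608.108ms @ 3/4 + 608.108ms (3/4)
3. 1216.216ms @ 3/2 + 1216.216ms (3/2)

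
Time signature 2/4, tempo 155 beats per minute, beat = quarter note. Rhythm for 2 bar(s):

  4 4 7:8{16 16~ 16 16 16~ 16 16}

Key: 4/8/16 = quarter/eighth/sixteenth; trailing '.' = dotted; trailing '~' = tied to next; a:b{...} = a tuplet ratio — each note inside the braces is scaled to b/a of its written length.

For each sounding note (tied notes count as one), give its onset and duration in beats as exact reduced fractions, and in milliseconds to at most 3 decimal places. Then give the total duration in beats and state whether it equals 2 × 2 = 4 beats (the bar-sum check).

1) 0.0ms=0b +387.097ms=1b
2) 387.097ms=1b +387.097ms=1b
3) 774.194ms=2b +110.599ms=2/7b
4) 884.793ms=16/7b +221.198ms=4/7b
5) 1105.991ms=20/7b +110.599ms=2/7b
6) 1216.59ms=22/7b +221.198ms=4/7b
7) 1437.788ms=26/7b +110.599ms=2/7b
Σ=4b of 4 (155bpm 2/4) — PASS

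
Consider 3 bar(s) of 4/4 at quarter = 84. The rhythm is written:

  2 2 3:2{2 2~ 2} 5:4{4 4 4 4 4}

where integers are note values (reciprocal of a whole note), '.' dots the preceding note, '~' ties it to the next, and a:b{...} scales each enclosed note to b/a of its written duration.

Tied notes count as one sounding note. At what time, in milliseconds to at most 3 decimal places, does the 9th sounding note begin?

1. 0.0ms @ 0 + 1428.571ms (2)
2. 1428.571ms @ 2 + 1428.571ms (2)
3. 2857.143ms @ 4 + 952.381ms (4/3)
4. 3809.524ms @ 16/3 + 1904.762ms (8/3)
5. 5714.286ms @ 8 + 571.429ms (4/5)
6. 6285.714ms @ 44/5 + 571.429ms (4/5)
7. 6857.143ms @ 48/5 + 571.429ms (4/5)
8. 7428.571ms @ 52/5 + 571.429ms (4/5)
9. 8000.0ms @ 56/5 + 571.429ms (4/5)

note 9 onset = 56/5b = 8000.0ms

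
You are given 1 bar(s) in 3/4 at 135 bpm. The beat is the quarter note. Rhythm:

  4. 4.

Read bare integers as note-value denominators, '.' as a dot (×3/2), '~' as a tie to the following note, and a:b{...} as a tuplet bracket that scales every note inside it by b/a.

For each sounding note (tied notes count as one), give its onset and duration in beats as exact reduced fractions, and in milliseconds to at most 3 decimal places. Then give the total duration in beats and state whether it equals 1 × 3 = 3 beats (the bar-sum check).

1) 0.0ms=0b +666.667ms=3/2b
2) 666.667ms=3/2b +666.667ms=3/2b
Σ=3b of 3 (135bpm 3/4) — PASS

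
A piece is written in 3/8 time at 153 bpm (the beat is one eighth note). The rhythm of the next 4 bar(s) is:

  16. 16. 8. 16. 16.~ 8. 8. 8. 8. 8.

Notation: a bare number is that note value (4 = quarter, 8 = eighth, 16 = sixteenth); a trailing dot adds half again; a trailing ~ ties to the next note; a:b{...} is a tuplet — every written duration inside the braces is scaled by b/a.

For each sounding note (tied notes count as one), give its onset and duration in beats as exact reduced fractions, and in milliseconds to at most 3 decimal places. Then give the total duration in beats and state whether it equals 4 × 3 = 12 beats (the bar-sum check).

1) 0.0ms=0b +294.118ms=3/4b
2) 294.118ms=3/4b +294.118ms=3/4b
3) 588.235ms=3/2b +588.235ms=3/2b
4) 1176.471ms=3b +294.118ms=3/4b
5) 1470.588ms=15/4b +882.353ms=9/4b
6) 2352.941ms=6b +588.235ms=3/2b
7) 2941.176ms=15/2b +588.235ms=3/2b
8) 3529.412ms=9b +588.235ms=3/2b
9) 4117.647ms=21/2b +588.235ms=3/2b
Σ=12b of 12 (153bpm 3/8) — PASS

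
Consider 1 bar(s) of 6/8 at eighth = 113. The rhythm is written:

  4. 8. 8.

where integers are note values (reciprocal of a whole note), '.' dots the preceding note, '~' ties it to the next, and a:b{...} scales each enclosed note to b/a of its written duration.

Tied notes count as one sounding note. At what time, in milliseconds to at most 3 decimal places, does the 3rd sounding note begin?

1. 0.0ms @ 0 + 1592.92ms (3)
2. 1592.92ms @ 3 + 796.46ms (3/2)
3. 2389.381ms @ 9/2 + 796.46ms (3/2)

note 3 onset = 9/2b = 2389.381ms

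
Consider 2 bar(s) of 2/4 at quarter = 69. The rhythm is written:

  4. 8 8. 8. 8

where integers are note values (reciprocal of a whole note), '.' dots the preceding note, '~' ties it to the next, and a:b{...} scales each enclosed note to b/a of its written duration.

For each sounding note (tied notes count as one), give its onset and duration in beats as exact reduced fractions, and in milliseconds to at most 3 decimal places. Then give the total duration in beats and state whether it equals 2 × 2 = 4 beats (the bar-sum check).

1) 0.0ms=0b +1304.348ms=3/2b
2) 1304.348ms=3/2b +434.783ms=1/2b
3) 1739.13ms=2b +652.174ms=3/4b
4) 2391.304ms=11/4b +652.174ms=3/4b
5) 3043.478ms=7/2b +434.783ms=1/2b
Σ=4b of 4 (69bpm 2/4) — PASS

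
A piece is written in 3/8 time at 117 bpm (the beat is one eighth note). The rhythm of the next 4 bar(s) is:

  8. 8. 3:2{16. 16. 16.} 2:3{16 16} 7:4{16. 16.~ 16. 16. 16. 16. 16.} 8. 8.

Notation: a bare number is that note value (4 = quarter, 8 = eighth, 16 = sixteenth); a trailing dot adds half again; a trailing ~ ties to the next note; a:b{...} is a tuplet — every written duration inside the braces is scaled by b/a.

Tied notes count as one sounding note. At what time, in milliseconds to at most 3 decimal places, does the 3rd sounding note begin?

1. 0.0ms @ 0 + 769.231ms (3/2)
2. 769.231ms @ 3/2 + 769.231ms (3/2)
3. 1538.462ms @ 3 + 256.41ms (1/2)
4. 1794.872ms @ 7/2 + 256.41ms (1/2)
5. 2051.282ms @ 4 + 256.41ms (1/2)
6. 2307.692ms @ 9/2 + 384.615ms (3/4)
7. 2692.308ms @ 21/4 + 384.615ms (3/4)
8. 3076.923ms @ 6 + 219.78ms (3/7)
9. 3296.703ms @ 45/7 + 439.56ms (6/7)
10. 3736.264ms @ 51/7 + 219.78ms (3/7)
11. 3956.044ms @ 54/7 + 219.78ms (3/7)
12. 4175.824ms @ 57/7 + 219.78ms (3/7)
13. 4395.604ms @ 60/7 + 219.78ms (3/7)
14. 4615.385ms @ 9 + 769.231ms (3/2)
15. 5384.615ms @ 21/2 + 769.231ms (3/2)

note 3 onset = 3b = 1538.462ms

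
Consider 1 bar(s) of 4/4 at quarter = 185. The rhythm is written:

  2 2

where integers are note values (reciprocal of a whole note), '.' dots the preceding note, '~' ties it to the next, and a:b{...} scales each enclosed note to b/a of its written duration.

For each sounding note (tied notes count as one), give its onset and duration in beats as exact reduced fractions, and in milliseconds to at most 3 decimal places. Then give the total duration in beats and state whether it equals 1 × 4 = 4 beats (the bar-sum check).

1) 0.0ms=0b +648.649ms=2b
2) 648.649ms=2b +648.649ms=2b
Σ=4b of 4 (185bpm 4/4) — PASS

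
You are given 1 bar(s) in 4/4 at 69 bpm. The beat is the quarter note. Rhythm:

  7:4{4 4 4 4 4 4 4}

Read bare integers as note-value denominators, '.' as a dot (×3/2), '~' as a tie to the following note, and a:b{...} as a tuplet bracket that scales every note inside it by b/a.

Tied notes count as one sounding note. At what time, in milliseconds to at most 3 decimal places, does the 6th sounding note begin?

note 6 onset = 20/7b = 2484.472ms

1. 0.0ms @ 0 + 496.894ms (4/7)
2. 496.894ms @ 4/7 + 496.894ms (4/7)
3. 993.789ms @ 8/7 + 496.894ms (4/7)
4. 1490.683ms @ 12/7 + 496.894ms (4/7)
5. 1987.578ms @ 16/7 + 496.894ms (4/7)
6. 2484.472ms @ 20/7 + 496.894ms (4/7)
7. 2981.366ms @ 24/7 + 496.894ms (4/7)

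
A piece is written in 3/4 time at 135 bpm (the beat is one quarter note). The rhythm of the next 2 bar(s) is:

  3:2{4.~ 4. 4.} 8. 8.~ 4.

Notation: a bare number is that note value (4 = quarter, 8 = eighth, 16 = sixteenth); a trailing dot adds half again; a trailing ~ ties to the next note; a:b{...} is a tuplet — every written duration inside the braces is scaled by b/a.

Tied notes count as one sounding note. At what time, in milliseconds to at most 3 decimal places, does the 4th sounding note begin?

1. 0.0ms @ 0 + 888.889ms (2)
2. 888.889ms @ 2 + 444.444ms (1)
3. 1333.333ms @ 3 + 333.333ms (3/4)
4. 1666.667ms @ 15/4 + 1000.0ms (9/4)

note 4 onset = 15/4b = 1666.667ms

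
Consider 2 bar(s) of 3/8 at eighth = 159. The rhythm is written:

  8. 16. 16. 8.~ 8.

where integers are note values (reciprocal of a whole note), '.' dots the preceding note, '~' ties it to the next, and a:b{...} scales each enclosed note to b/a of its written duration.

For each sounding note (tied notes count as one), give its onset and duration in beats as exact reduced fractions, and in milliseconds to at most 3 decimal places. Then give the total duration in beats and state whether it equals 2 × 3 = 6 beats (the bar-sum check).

1) 0.0ms=0b +566.038ms=3/2b
2) 566.038ms=3/2b +283.019ms=3/4b
3) 849.057ms=9/4b +283.019ms=3/4b
4) 1132.075ms=3b +1132.075ms=3b
Σ=6b of 6 (159bpm 3/8) — PASS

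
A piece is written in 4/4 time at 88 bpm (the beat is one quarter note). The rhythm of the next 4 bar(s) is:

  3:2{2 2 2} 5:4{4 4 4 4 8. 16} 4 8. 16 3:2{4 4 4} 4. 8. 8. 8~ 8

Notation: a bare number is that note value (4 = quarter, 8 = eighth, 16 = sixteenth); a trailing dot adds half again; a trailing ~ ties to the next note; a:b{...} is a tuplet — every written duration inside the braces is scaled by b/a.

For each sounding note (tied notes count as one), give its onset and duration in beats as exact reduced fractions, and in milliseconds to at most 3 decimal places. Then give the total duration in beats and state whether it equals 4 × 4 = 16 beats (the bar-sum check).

1) 0.0ms=0b +909.091ms=4/3b
2) 909.091ms=4/3b +909.091ms=4/3b
3) 1818.182ms=8/3b +909.091ms=4/3b
4) 2727.273ms=4b +545.455ms=4/5b
5) 3272.727ms=24/5b +545.455ms=4/5b
6) 3818.182ms=28/5b +545.455ms=4/5b
7) 4363.636ms=32/5b +545.455ms=4/5b
8) 4909.091ms=36/5b +409.091ms=3/5b
9) 5318.182ms=39/5b +136.364ms=1/5b
10) 5454.545ms=8b +681.818ms=1b
11) 6136.364ms=9b +511.364ms=3/4b
12) 6647.727ms=39/4b +170.455ms=1/4b
13) 6818.182ms=10b +454.545ms=2/3b
14) 7272.727ms=32/3b +454.545ms=2/3b
15) 7727.273ms=34/3b +454.545ms=2/3b
16) 8181.818ms=12b +1022.727ms=3/2b
17) 9204.545ms=27/2b +511.364ms=3/4b
18) 9715.909ms=57/4b +511.364ms=3/4b
19) 10227.273ms=15b +681.818ms=1b
Σ=16b of 16 (88bpm 4/4) — PASS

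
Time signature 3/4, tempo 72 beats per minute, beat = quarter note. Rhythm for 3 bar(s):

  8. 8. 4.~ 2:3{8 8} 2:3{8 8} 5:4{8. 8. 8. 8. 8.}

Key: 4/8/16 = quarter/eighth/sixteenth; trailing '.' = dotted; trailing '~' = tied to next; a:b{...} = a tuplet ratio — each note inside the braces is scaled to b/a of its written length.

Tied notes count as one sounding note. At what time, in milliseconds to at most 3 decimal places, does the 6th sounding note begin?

note 6 onset = 21/4b = 4375.0ms

1. 0.0ms @ 0 + 625.0ms (3/4)
2. 625.0ms @ 3/4 + 625.0ms (3/4)
3. 1250.0ms @ 3/2 + 1875.0ms (9/4)
4. 3125.0ms @ 15/4 + 625.0ms (3/4)
5. 3750.0ms @ 9/2 + 625.0ms (3/4)
6. 4375.0ms @ 21/4 + 625.0ms (3/4)
7. 5000.0ms @ 6 + 500.0ms (3/5)
8. 5500.0ms @ 33/5 + 500.0ms (3/5)
9. 6000.0ms @ 36/5 + 500.0ms (3/5)
10. 6500.0ms @ 39/5 + 500.0ms (3/5)
11. 7000.0ms @ 42/5 + 500.0ms (3/5)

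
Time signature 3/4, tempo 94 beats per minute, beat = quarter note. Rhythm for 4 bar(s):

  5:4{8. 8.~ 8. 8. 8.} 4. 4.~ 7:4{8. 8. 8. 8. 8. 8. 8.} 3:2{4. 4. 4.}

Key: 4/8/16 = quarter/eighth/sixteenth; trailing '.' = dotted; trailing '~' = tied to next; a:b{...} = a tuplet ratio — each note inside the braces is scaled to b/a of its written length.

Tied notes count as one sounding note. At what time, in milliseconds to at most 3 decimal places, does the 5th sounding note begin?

note 5 onset = 3b = 1914.894ms

1. 0.0ms @ 0 + 382.979ms (3/5)
2. 382.979ms @ 3/5 + 765.957ms (6/5)
3. 1148.936ms @ 9/5 + 382.979ms (3/5)
4. 1531.915ms @ 12/5 + 382.979ms (3/5)
5. 1914.894ms @ 3 + 957.447ms (3/2)
6. 2872.34ms @ 9/2 + 1231.003ms (27/14)
7. 4103.343ms @ 45/7 + 273.556ms (3/7)
8. 4376.9ms @ 48/7 + 273.556ms (3/7)
9. 4650.456ms @ 51/7 + 273.556ms (3/7)
10. 4924.012ms @ 54/7 + 273.556ms (3/7)
11. 5197.568ms @ 57/7 + 273.556ms (3/7)
12. 5471.125ms @ 60/7 + 273.556ms (3/7)
13. 5744.681ms @ 9 + 638.298ms (1)
14. 6382.979ms @ 10 + 638.298ms (1)
15. 7021.277ms @ 11 + 638.298ms (1)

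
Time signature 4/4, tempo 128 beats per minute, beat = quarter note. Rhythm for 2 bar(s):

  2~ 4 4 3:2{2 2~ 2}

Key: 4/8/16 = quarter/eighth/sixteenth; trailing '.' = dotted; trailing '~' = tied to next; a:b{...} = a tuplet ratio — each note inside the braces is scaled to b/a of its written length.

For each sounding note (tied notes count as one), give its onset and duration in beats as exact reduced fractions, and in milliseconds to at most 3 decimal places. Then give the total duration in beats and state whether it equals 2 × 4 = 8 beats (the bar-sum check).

1) 0.0ms=0b +1406.25ms=3b
2) 1406.25ms=3b +468.75ms=1b
3) 1875.0ms=4b +625.0ms=4/3b
4) 2500.0ms=16/3b +1250.0ms=8/3b
Σ=8b of 8 (128bpm 4/4) — PASS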